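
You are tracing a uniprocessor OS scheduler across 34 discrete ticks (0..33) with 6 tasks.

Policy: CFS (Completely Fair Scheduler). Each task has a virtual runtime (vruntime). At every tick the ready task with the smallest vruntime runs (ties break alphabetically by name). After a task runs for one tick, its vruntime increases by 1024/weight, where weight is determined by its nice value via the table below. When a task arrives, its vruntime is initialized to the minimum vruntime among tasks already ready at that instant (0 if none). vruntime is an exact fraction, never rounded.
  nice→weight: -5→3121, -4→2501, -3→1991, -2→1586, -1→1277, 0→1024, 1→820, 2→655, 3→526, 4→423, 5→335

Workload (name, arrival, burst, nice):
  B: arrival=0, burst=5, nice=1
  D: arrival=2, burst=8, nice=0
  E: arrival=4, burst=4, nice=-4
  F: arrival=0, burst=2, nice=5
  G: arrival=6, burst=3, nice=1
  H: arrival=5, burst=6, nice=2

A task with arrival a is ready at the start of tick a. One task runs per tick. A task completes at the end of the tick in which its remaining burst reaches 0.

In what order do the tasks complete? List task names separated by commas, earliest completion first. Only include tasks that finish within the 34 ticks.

t=0: vr[B=0 F=0] → run B
t=1: vr[B=256/205 F=0] → run F
t=2: vr[B=256/205 D=256/205 F=1024/335] → run B
t=3: vr[B=512/205 D=256/205 F=1024/335] → run D
t=4: vr[B=512/205 D=461/205 E=461/205 F=1024/335] → run D
t=5: vr[B=512/205 D=666/205 E=461/205 F=1024/335 H=461/205] → run E
t=6: vr[B=512/205 D=666/205 E=33241/12505 F=1024/335 G=461/205 H=461/205] → run G
t=7: vr[B=512/205 D=666/205 E=33241/12505 F=1024/335 G=717/205 H=461/205] → run H
t=8: vr[B=512/205 D=666/205 E=33241/12505 F=1024/335 G=717/205 H=20475/5371] → run B
t=9: vr[B=768/205 D=666/205 E=33241/12505 F=1024/335 G=717/205 H=20475/5371] → run E
t=10: vr[B=768/205 D=666/205 E=38361/12505 F=1024/335 G=717/205 H=20475/5371] → run F
t=11: vr[B=768/205 D=666/205 E=38361/12505 G=717/205 H=20475/5371] → run E
t=12: vr[B=768/205 D=666/205 E=43481/12505 G=717/205 H=20475/5371] → run D
t=13: vr[B=768/205 D=871/205 E=43481/12505 G=717/205 H=20475/5371] → run E
t=14: vr[B=768/205 D=871/205 G=717/205 H=20475/5371] → run G
t=15: vr[B=768/205 D=871/205 G=973/205 H=20475/5371] → run B
t=16: vr[B=1024/205 D=871/205 G=973/205 H=20475/5371] → run H
t=17: vr[B=1024/205 D=871/205 G=973/205 H=144359/26855] → run D
t=18: vr[B=1024/205 D=1076/205 G=973/205 H=144359/26855] → run G
t=19: vr[B=1024/205 D=1076/205 H=144359/26855] → run B
t=20: vr[D=1076/205 H=144359/26855] → run D
t=21: vr[D=1281/205 H=144359/26855] → run H
t=22: vr[D=1281/205 H=186343/26855] → run D
t=23: vr[D=1486/205 H=186343/26855] → run H
t=24: vr[D=1486/205 H=228327/26855] → run D
t=25: vr[D=1691/205 H=228327/26855] → run D
t=26: vr[H=228327/26855] → run H
t=27: vr[H=270311/26855] → run H
t=28: (idle)
t=29: (idle)
t=30: (idle)
t=31: (idle)
t=32: (idle)
t=33: (idle)

completion order = F, E, G, B, D, H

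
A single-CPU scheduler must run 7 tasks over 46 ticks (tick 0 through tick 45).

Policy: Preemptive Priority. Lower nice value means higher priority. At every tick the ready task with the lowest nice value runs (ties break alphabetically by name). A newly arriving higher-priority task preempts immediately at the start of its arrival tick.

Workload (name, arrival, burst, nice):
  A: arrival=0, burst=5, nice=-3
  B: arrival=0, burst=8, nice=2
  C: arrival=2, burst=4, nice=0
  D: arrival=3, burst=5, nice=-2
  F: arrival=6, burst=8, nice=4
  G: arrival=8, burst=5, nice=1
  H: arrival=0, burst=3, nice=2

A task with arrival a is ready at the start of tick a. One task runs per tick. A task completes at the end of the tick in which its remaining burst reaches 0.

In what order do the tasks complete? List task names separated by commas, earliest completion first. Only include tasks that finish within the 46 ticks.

t=0: ready={A,B,H} → run A
t=1: ready={A,B,H} → run A
t=2: ready={A,B,C,H} → run A
t=3: ready={A,B,C,D,H} → run A
t=4: ready={A,B,C,D,H} → run A
t=5: ready={B,C,D,H} → run D
t=6: ready={B,C,D,F,H} → run D
t=7: ready={B,C,D,F,H} → run D
t=8: ready={B,C,D,F,G,H} → run D
t=9: ready={B,C,D,F,G,H} → run D
t=10: ready={B,C,F,G,H} → run C
t=11: ready={B,C,F,G,H} → run C
t=12: ready={B,C,F,G,H} → run C
t=13: ready={B,C,F,G,H} → run C
t=14: ready={B,F,G,H} → run G
t=15: ready={B,F,G,H} → run G
t=16: ready={B,F,G,H} → run G
t=17: ready={B,F,G,H} → run G
t=18: ready={B,F,G,H} → run G
t=19: ready={B,F,H} → run B
t=20: ready={B,F,H} → run B
t=21: ready={B,F,H} → run B
t=22: ready={B,F,H} → run B
t=23: ready={B,F,H} → run B
t=24: ready={B,F,H} → run B
t=25: ready={B,F,H} → run B
t=26: ready={B,F,H} → run B
t=27: ready={F,H} → run H
t=28: ready={F,H} → run H
t=29: ready={F,H} → run H
t=30: ready={F} → run F
t=31: ready={F} → run F
t=32: ready={F} → run F
t=33: ready={F} → run F
t=34: ready={F} → run F
t=35: ready={F} → run F
t=36: ready={F} → run F
t=37: ready={F} → run F
t=38: (idle)
t=39: (idle)
t=40: (idle)
t=41: (idle)
t=42: (idle)
t=43: (idle)
t=44: (idle)
t=45: (idle)

completion order = A, D, C, G, B, H, F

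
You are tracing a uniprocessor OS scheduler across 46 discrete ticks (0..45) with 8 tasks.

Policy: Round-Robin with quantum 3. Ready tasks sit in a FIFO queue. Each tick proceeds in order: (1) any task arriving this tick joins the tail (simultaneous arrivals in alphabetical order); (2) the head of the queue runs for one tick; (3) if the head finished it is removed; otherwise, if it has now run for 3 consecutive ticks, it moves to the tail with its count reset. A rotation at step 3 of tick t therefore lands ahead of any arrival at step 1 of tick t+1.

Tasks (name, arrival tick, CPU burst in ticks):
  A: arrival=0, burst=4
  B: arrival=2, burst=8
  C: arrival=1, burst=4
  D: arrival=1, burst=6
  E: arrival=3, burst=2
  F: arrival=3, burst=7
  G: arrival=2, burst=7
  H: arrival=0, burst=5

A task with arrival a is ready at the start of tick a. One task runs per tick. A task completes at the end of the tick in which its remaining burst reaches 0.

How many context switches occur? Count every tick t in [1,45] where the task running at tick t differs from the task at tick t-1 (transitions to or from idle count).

context switches = 18

t=0: queue=[A,H] q_used=0 → run A
t=1: queue=[A,H,C,D] q_used=1 → run A
t=2: queue=[A,H,C,D,B,G] q_used=2 → run A
t=3: queue=[H,C,D,B,G,A,E,F] q_used=0 → run H
t=4: queue=[H,C,D,B,G,A,E,F] q_used=1 → run H
t=5: queue=[H,C,D,B,G,A,E,F] q_used=2 → run H
t=6: queue=[C,D,B,G,A,E,F,H] q_used=0 → run C
t=7: queue=[C,D,B,G,A,E,F,H] q_used=1 → run C
t=8: queue=[C,D,B,G,A,E,F,H] q_used=2 → run C
t=9: queue=[D,B,G,A,E,F,H,C] q_used=0 → run D
t=10: queue=[D,B,G,A,E,F,H,C] q_used=1 → run D
t=11: queue=[D,B,G,A,E,F,H,C] q_used=2 → run D
t=12: queue=[B,G,A,E,F,H,C,D] q_used=0 → run B
t=13: queue=[B,G,A,E,F,H,C,D] q_used=1 → run B
t=14: queue=[B,G,A,E,F,H,C,D] q_used=2 → run B
t=15: queue=[G,A,E,F,H,C,D,B] q_used=0 → run G
t=16: queue=[G,A,E,F,H,C,D,B] q_used=1 → run G
t=17: queue=[G,A,E,F,H,C,D,B] q_used=2 → run G
t=18: queue=[A,E,F,H,C,D,B,G] q_used=0 → run A
t=19: queue=[E,F,H,C,D,B,G] q_used=0 → run E
t=20: queue=[E,F,H,C,D,B,G] q_used=1 → run E
t=21: queue=[F,H,C,D,B,G] q_used=0 → run F
t=22: queue=[F,H,C,D,B,G] q_used=1 → run F
t=23: queue=[F,H,C,D,B,G] q_used=2 → run F
t=24: queue=[H,C,D,B,G,F] q_used=0 → run H
t=25: queue=[H,C,D,B,G,F] q_used=1 → run H
t=26: queue=[C,D,B,G,F] q_used=0 → run C
t=27: queue=[D,B,G,F] q_used=0 → run D
t=28: queue=[D,B,G,F] q_used=1 → run D
t=29: queue=[D,B,G,F] q_used=2 → run D
t=30: queue=[B,G,F] q_used=0 → run B
t=31: queue=[B,G,F] q_used=1 → run B
t=32: queue=[B,G,F] q_used=2 → run B
t=33: queue=[G,F,B] q_used=0 → run G
t=34: queue=[G,F,B] q_used=1 → run G
t=35: queue=[G,F,B] q_used=2 → run G
t=36: queue=[F,B,G] q_used=0 → run F
t=37: queue=[F,B,G] q_used=1 → run F
t=38: queue=[F,B,G] q_used=2 → run F
t=39: queue=[B,G,F] q_used=0 → run B
t=40: queue=[B,G,F] q_used=1 → run B
t=41: queue=[G,F] q_used=0 → run G
t=42: queue=[F] q_used=0 → run F
t=43: (idle)
t=44: (idle)
t=45: (idle)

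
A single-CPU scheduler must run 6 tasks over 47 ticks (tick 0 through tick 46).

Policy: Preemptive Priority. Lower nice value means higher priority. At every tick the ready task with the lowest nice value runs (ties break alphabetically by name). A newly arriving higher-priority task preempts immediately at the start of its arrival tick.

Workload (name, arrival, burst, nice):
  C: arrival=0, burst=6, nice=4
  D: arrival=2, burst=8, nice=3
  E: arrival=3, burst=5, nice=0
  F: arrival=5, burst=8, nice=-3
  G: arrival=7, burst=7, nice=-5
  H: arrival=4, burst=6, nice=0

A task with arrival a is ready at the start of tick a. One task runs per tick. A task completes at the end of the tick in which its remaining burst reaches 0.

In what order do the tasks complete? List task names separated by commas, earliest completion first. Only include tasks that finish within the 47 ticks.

t=0: ready={C} → run C
t=1: ready={C} → run C
t=2: ready={C,D} → run D
t=3: ready={C,D,E} → run E
t=4: ready={C,D,E,H} → run E
t=5: ready={C,D,E,F,H} → run F
t=6: ready={C,D,E,F,H} → run F
t=7: ready={C,D,E,F,G,H} → run G
t=8: ready={C,D,E,F,G,H} → run G
t=9: ready={C,D,E,F,G,H} → run G
t=10: ready={C,D,E,F,G,H} → run G
t=11: ready={C,D,E,F,G,H} → run G
t=12: ready={C,D,E,F,G,H} → run G
t=13: ready={C,D,E,F,G,H} → run G
t=14: ready={C,D,E,F,H} → run F
t=15: ready={C,D,E,F,H} → run F
t=16: ready={C,D,E,F,H} → run F
t=17: ready={C,D,E,F,H} → run F
t=18: ready={C,D,E,F,H} → run F
t=19: ready={C,D,E,F,H} → run F
t=20: ready={C,D,E,H} → run E
t=21: ready={C,D,E,H} → run E
t=22: ready={C,D,E,H} → run E
t=23: ready={C,D,H} → run H
t=24: ready={C,D,H} → run H
t=25: ready={C,D,H} → run H
t=26: ready={C,D,H} → run H
t=27: ready={C,D,H} → run H
t=28: ready={C,D,H} → run H
t=29: ready={C,D} → run D
t=30: ready={C,D} → run D
t=31: ready={C,D} → run D
t=32: ready={C,D} → run D
t=33: ready={C,D} → run D
t=34: ready={C,D} → run D
t=35: ready={C,D} → run D
t=36: ready={C} → run C
t=37: ready={C} → run C
t=38: ready={C} → run C
t=39: ready={C} → run C
t=40: (idle)
t=41: (idle)
t=42: (idle)
t=43: (idle)
t=44: (idle)
t=45: (idle)
t=46: (idle)

completion order = G, F, E, H, D, C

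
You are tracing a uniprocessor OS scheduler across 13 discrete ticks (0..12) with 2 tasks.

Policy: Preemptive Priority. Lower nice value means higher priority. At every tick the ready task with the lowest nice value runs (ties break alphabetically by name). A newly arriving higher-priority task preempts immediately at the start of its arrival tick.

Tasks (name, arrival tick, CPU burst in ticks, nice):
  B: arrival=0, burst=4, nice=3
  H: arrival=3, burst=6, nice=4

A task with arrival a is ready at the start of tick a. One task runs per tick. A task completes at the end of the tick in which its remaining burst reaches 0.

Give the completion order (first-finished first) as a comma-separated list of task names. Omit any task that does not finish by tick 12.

t=0: ready={B} → run B
t=1: ready={B} → run B
t=2: ready={B} → run B
t=3: ready={B,H} → run B
t=4: ready={H} → run H
t=5: ready={H} → run H
t=6: ready={H} → run H
t=7: ready={H} → run H
t=8: ready={H} → run H
t=9: ready={H} → run H
t=10: (idle)
t=11: (idle)
t=12: (idle)

completion order = B, H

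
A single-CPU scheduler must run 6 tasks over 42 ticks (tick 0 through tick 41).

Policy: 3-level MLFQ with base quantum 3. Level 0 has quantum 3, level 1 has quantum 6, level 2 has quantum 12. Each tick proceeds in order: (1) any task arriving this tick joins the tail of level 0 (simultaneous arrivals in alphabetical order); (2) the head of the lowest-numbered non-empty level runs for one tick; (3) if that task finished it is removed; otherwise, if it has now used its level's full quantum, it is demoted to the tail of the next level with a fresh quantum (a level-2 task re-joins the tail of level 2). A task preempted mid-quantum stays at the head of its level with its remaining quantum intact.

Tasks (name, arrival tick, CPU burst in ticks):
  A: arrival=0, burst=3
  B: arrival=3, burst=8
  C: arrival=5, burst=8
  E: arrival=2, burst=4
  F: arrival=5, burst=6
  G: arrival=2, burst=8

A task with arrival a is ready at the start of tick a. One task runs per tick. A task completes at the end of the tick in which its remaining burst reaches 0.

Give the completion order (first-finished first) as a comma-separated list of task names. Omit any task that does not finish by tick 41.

t=0: L0/L1/L2 = A/-/- → run A
t=1: L0/L1/L2 = A/-/- → run A
t=2: L0/L1/L2 = AEG/-/- → run A
t=3: L0/L1/L2 = EGB/-/- → run E
t=4: L0/L1/L2 = EGB/-/- → run E
t=5: L0/L1/L2 = EGBCF/-/- → run E
t=6: L0/L1/L2 = GBCF/E/- → run G
t=7: L0/L1/L2 = GBCF/E/- → run G
t=8: L0/L1/L2 = GBCF/E/- → run G
t=9: L0/L1/L2 = BCF/EG/- → run B
t=10: L0/L1/L2 = BCF/EG/- → run B
t=11: L0/L1/L2 = BCF/EG/- → run B
t=12: L0/L1/L2 = CF/EGB/- → run C
t=13: L0/L1/L2 = CF/EGB/- → run C
t=14: L0/L1/L2 = CF/EGB/- → run C
t=15: L0/L1/L2 = F/EGBC/- → run F
t=16: L0/L1/L2 = F/EGBC/- → run F
t=17: L0/L1/L2 = F/EGBC/- → run F
t=18: L0/L1/L2 = -/EGBCF/- → run E
t=19: L0/L1/L2 = -/GBCF/- → run G
t=20: L0/L1/L2 = -/GBCF/- → run G
t=21: L0/L1/L2 = -/GBCF/- → run G
t=22: L0/L1/L2 = -/GBCF/- → run G
t=23: L0/L1/L2 = -/GBCF/- → run G
t=24: L0/L1/L2 = -/BCF/- → run B
t=25: L0/L1/L2 = -/BCF/- → run B
t=26: L0/L1/L2 = -/BCF/- → run B
t=27: L0/L1/L2 = -/BCF/- → run B
t=28: L0/L1/L2 = -/BCF/- → run B
t=29: L0/L1/L2 = -/CF/- → run C
t=30: L0/L1/L2 = -/CF/- → run C
t=31: L0/L1/L2 = -/CF/- → run C
t=32: L0/L1/L2 = -/CF/- → run C
t=33: L0/L1/L2 = -/CF/- → run C
t=34: L0/L1/L2 = -/F/- → run F
t=35: L0/L1/L2 = -/F/- → run F
t=36: L0/L1/L2 = -/F/- → run F
t=37: (idle)
t=38: (idle)
t=39: (idle)
t=40: (idle)
t=41: (idle)

completion order = A, E, G, B, C, F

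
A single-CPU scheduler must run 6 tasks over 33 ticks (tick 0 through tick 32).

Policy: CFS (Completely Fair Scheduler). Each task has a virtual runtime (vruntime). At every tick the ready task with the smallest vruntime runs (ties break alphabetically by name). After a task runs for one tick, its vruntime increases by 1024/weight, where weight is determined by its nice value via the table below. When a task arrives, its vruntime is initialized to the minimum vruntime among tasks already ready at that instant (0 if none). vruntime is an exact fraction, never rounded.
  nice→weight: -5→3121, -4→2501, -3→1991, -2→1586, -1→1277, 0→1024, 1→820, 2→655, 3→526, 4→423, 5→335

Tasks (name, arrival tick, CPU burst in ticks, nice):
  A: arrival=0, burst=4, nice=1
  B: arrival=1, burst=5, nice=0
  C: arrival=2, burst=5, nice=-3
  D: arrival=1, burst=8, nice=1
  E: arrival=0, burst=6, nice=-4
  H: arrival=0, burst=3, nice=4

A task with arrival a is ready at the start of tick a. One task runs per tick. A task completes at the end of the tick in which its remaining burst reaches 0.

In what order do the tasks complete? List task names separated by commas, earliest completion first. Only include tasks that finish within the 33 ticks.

t=0: vr[A=0 E=0 H=0] → run A
t=1: vr[A=256/205 B=0 D=0 E=0 H=0] → run B
t=2: vr[A=256/205 B=1 C=0 D=0 E=0 H=0] → run C
t=3: vr[A=256/205 B=1 C=1024/1991 D=0 E=0 H=0] → run D
t=4: vr[A=256/205 B=1 C=1024/1991 D=256/205 E=0 H=0] → run E
t=5: vr[A=256/205 B=1 C=1024/1991 D=256/205 E=1024/2501 H=0] → run H
t=6: vr[A=256/205 B=1 C=1024/1991 D=256/205 E=1024/2501 H=1024/423] → run E
t=7: vr[A=256/205 B=1 C=1024/1991 D=256/205 E=2048/2501 H=1024/423] → run C
t=8: vr[A=256/205 B=1 C=2048/1991 D=256/205 E=2048/2501 H=1024/423] → run E
t=9: vr[A=256/205 B=1 C=2048/1991 D=256/205 E=3072/2501 H=1024/423] → run B
t=10: vr[A=256/205 B=2 C=2048/1991 D=256/205 E=3072/2501 H=1024/423] → run C
t=11: vr[A=256/205 B=2 C=3072/1991 D=256/205 E=3072/2501 H=1024/423] → run E
t=12: vr[A=256/205 B=2 C=3072/1991 D=256/205 E=4096/2501 H=1024/423] → run A
t=13: vr[A=512/205 B=2 C=3072/1991 D=256/205 E=4096/2501 H=1024/423] → run D
t=14: vr[A=512/205 B=2 C=3072/1991 D=512/205 E=4096/2501 H=1024/423] → run C
t=15: vr[A=512/205 B=2 C=4096/1991 D=512/205 E=4096/2501 H=1024/423] → run E
t=16: vr[A=512/205 B=2 C=4096/1991 D=512/205 E=5120/2501 H=1024/423] → run B
t=17: vr[A=512/205 B=3 C=4096/1991 D=512/205 E=5120/2501 H=1024/423] → run E
t=18: vr[A=512/205 B=3 C=4096/1991 D=512/205 H=1024/423] → run C
t=19: vr[A=512/205 B=3 D=512/205 H=1024/423] → run H
t=20: vr[A=512/205 B=3 D=512/205 H=2048/423] → run A
t=21: vr[A=768/205 B=3 D=512/205 H=2048/423] → run D
t=22: vr[A=768/205 B=3 D=768/205 H=2048/423] → run B
t=23: vr[A=768/205 B=4 D=768/205 H=2048/423] → run A
t=24: vr[B=4 D=768/205 H=2048/423] → run D
t=25: vr[B=4 D=1024/205 H=2048/423] → run B
t=26: vr[D=1024/205 H=2048/423] → run H
t=27: vr[D=1024/205] → run D
t=28: vr[D=256/41] → run D
t=29: vr[D=1536/205] → run D
t=30: vr[D=1792/205] → run D
t=31: (idle)
t=32: (idle)

completion order = E, C, A, B, H, D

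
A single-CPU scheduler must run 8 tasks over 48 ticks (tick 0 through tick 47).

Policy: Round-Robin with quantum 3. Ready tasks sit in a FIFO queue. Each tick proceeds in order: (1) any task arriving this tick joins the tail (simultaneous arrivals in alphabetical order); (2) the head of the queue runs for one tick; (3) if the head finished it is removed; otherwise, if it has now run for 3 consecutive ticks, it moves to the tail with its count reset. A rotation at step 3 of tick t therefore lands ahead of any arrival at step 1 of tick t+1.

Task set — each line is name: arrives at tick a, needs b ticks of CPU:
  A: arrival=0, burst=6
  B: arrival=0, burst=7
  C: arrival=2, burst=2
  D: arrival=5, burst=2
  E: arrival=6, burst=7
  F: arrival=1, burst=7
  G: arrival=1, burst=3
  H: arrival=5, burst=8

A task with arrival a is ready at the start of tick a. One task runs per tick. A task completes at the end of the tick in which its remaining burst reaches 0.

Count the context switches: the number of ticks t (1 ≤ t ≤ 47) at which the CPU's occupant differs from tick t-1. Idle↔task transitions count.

context switches = 17

t=0: queue=[A,B] q_used=0 → run A
t=1: queue=[A,B,F,G] q_used=1 → run A
t=2: queue=[A,B,F,G,C] q_used=2 → run A
t=3: queue=[B,F,G,C,A] q_used=0 → run B
t=4: queue=[B,F,G,C,A] q_used=1 → run B
t=5: queue=[B,F,G,C,A,D,H] q_used=2 → run B
t=6: queue=[F,G,C,A,D,H,B,E] q_used=0 → run F
t=7: queue=[F,G,C,A,D,H,B,E] q_used=1 → run F
t=8: queue=[F,G,C,A,D,H,B,E] q_used=2 → run F
t=9: queue=[G,C,A,D,H,B,E,F] q_used=0 → run G
t=10: queue=[G,C,A,D,H,B,E,F] q_used=1 → run G
t=11: queue=[G,C,A,D,H,B,E,F] q_used=2 → run G
t=12: queue=[C,A,D,H,B,E,F] q_used=0 → run C
t=13: queue=[C,A,D,H,B,E,F] q_used=1 → run C
t=14: queue=[A,D,H,B,E,F] q_used=0 → run A
t=15: queue=[A,D,H,B,E,F] q_used=1 → run A
t=16: queue=[A,D,H,B,E,F] q_used=2 → run A
t=17: queue=[D,H,B,E,F] q_used=0 → run D
t=18: queue=[D,H,B,E,F] q_used=1 → run D
t=19: queue=[H,B,E,F] q_used=0 → run H
t=20: queue=[H,B,E,F] q_used=1 → run H
t=21: queue=[H,B,E,F] q_used=2 → run H
t=22: queue=[B,E,F,H] q_used=0 → run B
t=23: queue=[B,E,F,H] q_used=1 → run B
t=24: queue=[B,E,F,H] q_used=2 → run B
t=25: queue=[E,F,H,B] q_used=0 → run E
t=26: queue=[E,F,H,B] q_used=1 → run E
t=27: queue=[E,F,H,B] q_used=2 → run E
t=28: queue=[F,H,B,E] q_used=0 → run F
t=29: queue=[F,H,B,E] q_used=1 → run F
t=30: queue=[F,H,B,E] q_used=2 → run F
t=31: queue=[H,B,E,F] q_used=0 → run H
t=32: queue=[H,B,E,F] q_used=1 → run H
t=33: queue=[H,B,E,F] q_used=2 → run H
t=34: queue=[B,E,F,H] q_used=0 → run B
t=35: queue=[E,F,H] q_used=0 → run E
t=36: queue=[E,F,H] q_used=1 → run E
t=37: queue=[E,F,H] q_used=2 → run E
t=38: queue=[F,H,E] q_used=0 → run F
t=39: queue=[H,E] q_used=0 → run H
t=40: queue=[H,E] q_used=1 → run H
t=41: queue=[E] q_used=0 → run E
t=42: (idle)
t=43: (idle)
t=44: (idle)
t=45: (idle)
t=46: (idle)
t=47: (idle)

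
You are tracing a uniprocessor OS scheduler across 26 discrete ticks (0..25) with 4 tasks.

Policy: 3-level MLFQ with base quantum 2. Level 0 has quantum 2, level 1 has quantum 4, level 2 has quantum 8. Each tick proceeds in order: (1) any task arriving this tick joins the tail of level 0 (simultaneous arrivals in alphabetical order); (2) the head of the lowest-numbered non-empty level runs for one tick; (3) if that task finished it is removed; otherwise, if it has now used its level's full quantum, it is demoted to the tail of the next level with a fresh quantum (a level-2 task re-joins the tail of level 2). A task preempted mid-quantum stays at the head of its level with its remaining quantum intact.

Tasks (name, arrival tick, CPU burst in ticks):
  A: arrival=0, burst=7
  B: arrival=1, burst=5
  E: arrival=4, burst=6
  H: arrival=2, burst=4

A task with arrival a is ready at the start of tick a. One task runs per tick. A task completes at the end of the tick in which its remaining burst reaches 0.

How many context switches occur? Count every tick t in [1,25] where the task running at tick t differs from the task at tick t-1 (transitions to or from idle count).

t=0: L0/L1/L2 = A/-/- → run A
t=1: L0/L1/L2 = AB/-/- → run A
t=2: L0/L1/L2 = BH/A/- → run B
t=3: L0/L1/L2 = BH/A/- → run B
t=4: L0/L1/L2 = HE/AB/- → run H
t=5: L0/L1/L2 = HE/AB/- → run H
t=6: L0/L1/L2 = E/ABH/- → run E
t=7: L0/L1/L2 = E/ABH/- → run E
t=8: L0/L1/L2 = -/ABHE/- → run A
t=9: L0/L1/L2 = -/ABHE/- → run A
t=10: L0/L1/L2 = -/ABHE/- → run A
t=11: L0/L1/L2 = -/ABHE/- → run A
t=12: L0/L1/L2 = -/BHE/A → run B
t=13: L0/L1/L2 = -/BHE/A → run B
t=14: L0/L1/L2 = -/BHE/A → run B
t=15: L0/L1/L2 = -/HE/A → run H
t=16: L0/L1/L2 = -/HE/A → run H
t=17: L0/L1/L2 = -/E/A → run E
t=18: L0/L1/L2 = -/E/A → run E
t=19: L0/L1/L2 = -/E/A → run E
t=20: L0/L1/L2 = -/E/A → run E
t=21: L0/L1/L2 = -/-/A → run A
t=22: (idle)
t=23: (idle)
t=24: (idle)
t=25: (idle)

context switches = 9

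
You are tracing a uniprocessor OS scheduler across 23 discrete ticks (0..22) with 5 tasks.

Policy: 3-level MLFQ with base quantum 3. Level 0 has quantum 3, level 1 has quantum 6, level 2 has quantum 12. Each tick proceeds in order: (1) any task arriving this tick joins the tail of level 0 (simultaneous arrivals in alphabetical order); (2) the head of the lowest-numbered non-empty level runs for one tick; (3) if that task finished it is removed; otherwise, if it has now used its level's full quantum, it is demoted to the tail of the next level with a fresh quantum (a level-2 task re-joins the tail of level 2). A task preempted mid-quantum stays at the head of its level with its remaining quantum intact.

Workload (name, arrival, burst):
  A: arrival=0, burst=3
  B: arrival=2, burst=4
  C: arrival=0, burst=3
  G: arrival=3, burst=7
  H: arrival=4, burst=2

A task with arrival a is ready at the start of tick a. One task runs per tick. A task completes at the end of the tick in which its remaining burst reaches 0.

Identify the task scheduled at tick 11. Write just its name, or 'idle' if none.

t=0: L0/L1/L2 = AC/-/- → run A
t=1: L0/L1/L2 = AC/-/- → run A
t=2: L0/L1/L2 = ACB/-/- → run A
t=3: L0/L1/L2 = CBG/-/- → run C
t=4: L0/L1/L2 = CBGH/-/- → run C
t=5: L0/L1/L2 = CBGH/-/- → run C
t=6: L0/L1/L2 = BGH/-/- → run B
t=7: L0/L1/L2 = BGH/-/- → run B
t=8: L0/L1/L2 = BGH/-/- → run B
t=9: L0/L1/L2 = GH/B/- → run G
t=10: L0/L1/L2 = GH/B/- → run G
t=11: L0/L1/L2 = GH/B/- → run G
t=12: L0/L1/L2 = H/BG/- → run H
t=13: L0/L1/L2 = H/BG/- → run H
t=14: L0/L1/L2 = -/BG/- → run B
t=15: L0/L1/L2 = -/G/- → run G
t=16: L0/L1/L2 = -/G/- → run G
t=17: L0/L1/L2 = -/G/- → run G
t=18: L0/L1/L2 = -/G/- → run G
t=19: (idle)
t=20: (idle)
t=21: (idle)
t=22: (idle)

running at tick 11 = G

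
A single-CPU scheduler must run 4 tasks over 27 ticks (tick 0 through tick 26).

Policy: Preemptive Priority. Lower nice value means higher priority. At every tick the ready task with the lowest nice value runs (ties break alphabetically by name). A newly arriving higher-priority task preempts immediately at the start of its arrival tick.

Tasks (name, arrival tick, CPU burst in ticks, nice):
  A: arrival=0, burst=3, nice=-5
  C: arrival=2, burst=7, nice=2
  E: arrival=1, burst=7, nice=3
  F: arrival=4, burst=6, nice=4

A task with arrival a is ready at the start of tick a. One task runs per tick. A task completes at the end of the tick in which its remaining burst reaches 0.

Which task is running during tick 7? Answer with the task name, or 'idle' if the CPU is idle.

running at tick 7 = C

t=0: ready={A} → run A
t=1: ready={A,E} → run A
t=2: ready={A,C,E} → run A
t=3: ready={C,E} → run C
t=4: ready={C,E,F} → run C
t=5: ready={C,E,F} → run C
t=6: ready={C,E,F} → run C
t=7: ready={C,E,F} → run C
t=8: ready={C,E,F} → run C
t=9: ready={C,E,F} → run C
t=10: ready={E,F} → run E
t=11: ready={E,F} → run E
t=12: ready={E,F} → run E
t=13: ready={E,F} → run E
t=14: ready={E,F} → run E
t=15: ready={E,F} → run E
t=16: ready={E,F} → run E
t=17: ready={F} → run F
t=18: ready={F} → run F
t=19: ready={F} → run F
t=20: ready={F} → run F
t=21: ready={F} → run F
t=22: ready={F} → run F
t=23: (idle)
t=24: (idle)
t=25: (idle)
t=26: (idle)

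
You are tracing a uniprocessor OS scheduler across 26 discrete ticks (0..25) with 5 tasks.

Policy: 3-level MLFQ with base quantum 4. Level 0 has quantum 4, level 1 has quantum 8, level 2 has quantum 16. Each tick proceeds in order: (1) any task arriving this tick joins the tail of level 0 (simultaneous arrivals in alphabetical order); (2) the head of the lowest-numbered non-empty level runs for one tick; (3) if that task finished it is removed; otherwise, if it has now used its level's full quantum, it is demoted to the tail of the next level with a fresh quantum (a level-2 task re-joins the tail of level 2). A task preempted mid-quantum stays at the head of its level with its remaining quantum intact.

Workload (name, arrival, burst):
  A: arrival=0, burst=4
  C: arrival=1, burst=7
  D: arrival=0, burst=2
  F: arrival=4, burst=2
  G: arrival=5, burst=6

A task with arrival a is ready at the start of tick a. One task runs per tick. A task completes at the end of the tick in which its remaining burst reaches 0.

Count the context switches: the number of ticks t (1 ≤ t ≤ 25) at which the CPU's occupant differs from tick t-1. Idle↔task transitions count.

t=0: L0/L1/L2 = AD/-/- → run A
t=1: L0/L1/L2 = ADC/-/- → run A
t=2: L0/L1/L2 = ADC/-/- → run A
t=3: L0/L1/L2 = ADC/-/- → run A
t=4: L0/L1/L2 = DCF/-/- → run D
t=5: L0/L1/L2 = DCFG/-/- → run D
t=6: L0/L1/L2 = CFG/-/- → run C
t=7: L0/L1/L2 = CFG/-/- → run C
t=8: L0/L1/L2 = CFG/-/- → run C
t=9: L0/L1/L2 = CFG/-/- → run C
t=10: L0/L1/L2 = FG/C/- → run F
t=11: L0/L1/L2 = FG/C/- → run F
t=12: L0/L1/L2 = G/C/- → run G
t=13: L0/L1/L2 = G/C/- → run G
t=14: L0/L1/L2 = G/C/- → run G
t=15: L0/L1/L2 = G/C/- → run G
t=16: L0/L1/L2 = -/CG/- → run C
t=17: L0/L1/L2 = -/CG/- → run C
t=18: L0/L1/L2 = -/CG/- → run C
t=19: L0/L1/L2 = -/G/- → run G
t=20: L0/L1/L2 = -/G/- → run G
t=21: (idle)
t=22: (idle)
t=23: (idle)
t=24: (idle)
t=25: (idle)

context switches = 7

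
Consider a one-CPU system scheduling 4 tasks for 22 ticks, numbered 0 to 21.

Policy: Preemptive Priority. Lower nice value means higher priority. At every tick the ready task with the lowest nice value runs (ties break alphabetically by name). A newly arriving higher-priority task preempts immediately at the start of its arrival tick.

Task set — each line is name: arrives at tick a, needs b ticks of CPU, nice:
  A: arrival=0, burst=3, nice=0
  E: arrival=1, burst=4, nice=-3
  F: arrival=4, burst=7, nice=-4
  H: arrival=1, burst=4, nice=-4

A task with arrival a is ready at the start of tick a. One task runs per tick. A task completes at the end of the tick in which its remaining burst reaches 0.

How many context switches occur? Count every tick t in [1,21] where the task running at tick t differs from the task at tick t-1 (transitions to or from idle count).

context switches = 6

t=0: ready={A} → run A
t=1: ready={A,E,H} → run H
t=2: ready={A,E,H} → run H
t=3: ready={A,E,H} → run H
t=4: ready={A,E,F,H} → run F
t=5: ready={A,E,F,H} → run F
t=6: ready={A,E,F,H} → run F
t=7: ready={A,E,F,H} → run F
t=8: ready={A,E,F,H} → run F
t=9: ready={A,E,F,H} → run F
t=10: ready={A,E,F,H} → run F
t=11: ready={A,E,H} → run H
t=12: ready={A,E} → run E
t=13: ready={A,E} → run E
t=14: ready={A,E} → run E
t=15: ready={A,E} → run E
t=16: ready={A} → run A
t=17: ready={A} → run A
t=18: (idle)
t=19: (idle)
t=20: (idle)
t=21: (idle)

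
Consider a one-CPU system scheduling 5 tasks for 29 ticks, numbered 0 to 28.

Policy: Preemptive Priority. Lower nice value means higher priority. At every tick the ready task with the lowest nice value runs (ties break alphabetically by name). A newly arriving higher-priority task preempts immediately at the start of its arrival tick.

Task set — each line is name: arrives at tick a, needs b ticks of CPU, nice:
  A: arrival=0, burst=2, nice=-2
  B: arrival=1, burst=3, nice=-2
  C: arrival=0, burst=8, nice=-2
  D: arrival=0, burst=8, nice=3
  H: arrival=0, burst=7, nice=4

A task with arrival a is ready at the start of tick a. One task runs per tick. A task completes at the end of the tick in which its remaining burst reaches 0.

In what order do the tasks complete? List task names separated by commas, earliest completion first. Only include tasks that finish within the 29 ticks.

completion order = A, B, C, D, H

t=0: ready={A,C,D,H} → run A
t=1: ready={A,B,C,D,H} → run A
t=2: ready={B,C,D,H} → run B
t=3: ready={B,C,D,H} → run B
t=4: ready={B,C,D,H} → run B
t=5: ready={C,D,H} → run C
t=6: ready={C,D,H} → run C
t=7: ready={C,D,H} → run C
t=8: ready={C,D,H} → run C
t=9: ready={C,D,H} → run C
t=10: ready={C,D,H} → run C
t=11: ready={C,D,H} → run C
t=12: ready={C,D,H} → run C
t=13: ready={D,H} → run D
t=14: ready={D,H} → run D
t=15: ready={D,H} → run D
t=16: ready={D,H} → run D
t=17: ready={D,H} → run D
t=18: ready={D,H} → run D
t=19: ready={D,H} → run D
t=20: ready={D,H} → run D
t=21: ready={H} → run H
t=22: ready={H} → run H
t=23: ready={H} → run H
t=24: ready={H} → run H
t=25: ready={H} → run H
t=26: ready={H} → run H
t=27: ready={H} → run H
t=28: (idle)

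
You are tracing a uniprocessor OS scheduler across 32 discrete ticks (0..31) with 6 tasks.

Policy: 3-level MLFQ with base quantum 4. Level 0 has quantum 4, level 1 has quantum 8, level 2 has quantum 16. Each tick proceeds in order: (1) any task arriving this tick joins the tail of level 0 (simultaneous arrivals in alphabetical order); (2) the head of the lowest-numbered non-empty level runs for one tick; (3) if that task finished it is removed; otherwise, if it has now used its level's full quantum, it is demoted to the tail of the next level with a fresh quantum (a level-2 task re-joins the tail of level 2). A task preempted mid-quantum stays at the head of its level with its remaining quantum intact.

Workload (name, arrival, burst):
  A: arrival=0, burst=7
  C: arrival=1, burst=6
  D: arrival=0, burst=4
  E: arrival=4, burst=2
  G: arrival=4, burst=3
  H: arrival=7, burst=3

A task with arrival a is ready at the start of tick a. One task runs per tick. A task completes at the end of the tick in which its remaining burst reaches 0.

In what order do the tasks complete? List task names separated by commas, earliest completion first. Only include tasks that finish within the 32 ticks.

completion order = D, E, G, H, A, C

t=0: L0/L1/L2 = AD/-/- → run A
t=1: L0/L1/L2 = ADC/-/- → run A
t=2: L0/L1/L2 = ADC/-/- → run A
t=3: L0/L1/L2 = ADC/-/- → run A
t=4: L0/L1/L2 = DCEG/A/- → run D
t=5: L0/L1/L2 = DCEG/A/- → run D
t=6: L0/L1/L2 = DCEG/A/- → run D
t=7: L0/L1/L2 = DCEGH/A/- → run D
t=8: L0/L1/L2 = CEGH/A/- → run C
t=9: L0/L1/L2 = CEGH/A/- → run C
t=10: L0/L1/L2 = CEGH/A/- → run C
t=11: L0/L1/L2 = CEGH/A/- → run C
t=12: L0/L1/L2 = EGH/AC/- → run E
t=13: L0/L1/L2 = EGH/AC/- → run E
t=14: L0/L1/L2 = GH/AC/- → run G
t=15: L0/L1/L2 = GH/AC/- → run G
t=16: L0/L1/L2 = GH/AC/- → run G
t=17: L0/L1/L2 = H/AC/- → run H
t=18: L0/L1/L2 = H/AC/- → run H
t=19: L0/L1/L2 = H/AC/- → run H
t=20: L0/L1/L2 = -/AC/- → run A
t=21: L0/L1/L2 = -/AC/- → run A
t=22: L0/L1/L2 = -/AC/- → run A
t=23: L0/L1/L2 = -/C/- → run C
t=24: L0/L1/L2 = -/C/- → run C
t=25: (idle)
t=26: (idle)
t=27: (idle)
t=28: (idle)
t=29: (idle)
t=30: (idle)
t=31: (idle)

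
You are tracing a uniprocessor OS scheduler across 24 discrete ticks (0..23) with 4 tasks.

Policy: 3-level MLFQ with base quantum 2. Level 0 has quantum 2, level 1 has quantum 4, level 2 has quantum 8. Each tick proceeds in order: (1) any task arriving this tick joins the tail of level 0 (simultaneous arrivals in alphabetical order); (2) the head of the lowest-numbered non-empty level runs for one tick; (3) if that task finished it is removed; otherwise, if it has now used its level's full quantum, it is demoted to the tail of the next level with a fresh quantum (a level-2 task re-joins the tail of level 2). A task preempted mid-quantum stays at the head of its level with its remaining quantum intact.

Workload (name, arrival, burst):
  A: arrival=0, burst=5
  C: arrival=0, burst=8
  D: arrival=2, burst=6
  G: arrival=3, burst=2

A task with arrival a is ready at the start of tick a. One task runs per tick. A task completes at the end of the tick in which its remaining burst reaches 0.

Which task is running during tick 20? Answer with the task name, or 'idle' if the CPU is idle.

t=0: L0/L1/L2 = AC/-/- → run A
t=1: L0/L1/L2 = AC/-/- → run A
t=2: L0/L1/L2 = CD/A/- → run C
t=3: L0/L1/L2 = CDG/A/- → run C
t=4: L0/L1/L2 = DG/AC/- → run D
t=5: L0/L1/L2 = DG/AC/- → run D
t=6: L0/L1/L2 = G/ACD/- → run G
t=7: L0/L1/L2 = G/ACD/- → run G
t=8: L0/L1/L2 = -/ACD/- → run A
t=9: L0/L1/L2 = -/ACD/- → run A
t=10: L0/L1/L2 = -/ACD/- → run A
t=11: L0/L1/L2 = -/CD/- → run C
t=12: L0/L1/L2 = -/CD/- → run C
t=13: L0/L1/L2 = -/CD/- → run C
t=14: L0/L1/L2 = -/CD/- → run C
t=15: L0/L1/L2 = -/D/C → run D
t=16: L0/L1/L2 = -/D/C → run D
t=17: L0/L1/L2 = -/D/C → run D
t=18: L0/L1/L2 = -/D/C → run D
t=19: L0/L1/L2 = -/-/C → run C
t=20: L0/L1/L2 = -/-/C → run C
t=21: (idle)
t=22: (idle)
t=23: (idle)

running at tick 20 = C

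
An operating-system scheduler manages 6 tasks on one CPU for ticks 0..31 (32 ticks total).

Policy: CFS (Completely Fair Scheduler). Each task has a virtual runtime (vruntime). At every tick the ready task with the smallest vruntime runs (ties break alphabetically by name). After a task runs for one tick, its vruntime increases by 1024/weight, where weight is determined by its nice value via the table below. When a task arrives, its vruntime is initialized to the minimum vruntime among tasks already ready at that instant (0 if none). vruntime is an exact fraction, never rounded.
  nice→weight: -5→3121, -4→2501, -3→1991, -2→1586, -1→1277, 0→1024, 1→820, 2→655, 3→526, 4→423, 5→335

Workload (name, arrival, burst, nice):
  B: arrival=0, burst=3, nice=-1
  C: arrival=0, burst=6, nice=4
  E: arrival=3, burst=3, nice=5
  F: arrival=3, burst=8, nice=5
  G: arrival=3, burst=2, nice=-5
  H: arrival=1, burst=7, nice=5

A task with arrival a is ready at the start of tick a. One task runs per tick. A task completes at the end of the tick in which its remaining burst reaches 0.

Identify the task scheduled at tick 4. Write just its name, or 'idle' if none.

t=0: vr[B=0 C=0] → run B
t=1: vr[B=1024/1277 C=0 H=0] → run C
t=2: vr[B=1024/1277 C=1024/423 H=0] → run H
t=3: vr[B=1024/1277 C=1024/423 E=1024/1277 F=1024/1277 G=1024/1277 H=1024/335] → run B
t=4: vr[B=2048/1277 C=1024/423 E=1024/1277 F=1024/1277 G=1024/1277 H=1024/335] → run E
t=5: vr[B=2048/1277 C=1024/423 E=1650688/427795 F=1024/1277 G=1024/1277 H=1024/335] → run F
t=6: vr[B=2048/1277 C=1024/423 E=1650688/427795 F=1650688/427795 G=1024/1277 H=1024/335] → run G
t=7: vr[B=2048/1277 C=1024/423 E=1650688/427795 F=1650688/427795 G=4503552/3985517 H=1024/335] → run G
t=8: vr[B=2048/1277 C=1024/423 E=1650688/427795 F=1650688/427795 H=1024/335] → run B
t=9: vr[C=1024/423 E=1650688/427795 F=1650688/427795 H=1024/335] → run C
t=10: vr[C=2048/423 E=1650688/427795 F=1650688/427795 H=1024/335] → run H
t=11: vr[C=2048/423 E=1650688/427795 F=1650688/427795 H=2048/335] → run E
t=12: vr[C=2048/423 E=2958336/427795 F=1650688/427795 H=2048/335] → run F
t=13: vr[C=2048/423 E=2958336/427795 F=2958336/427795 H=2048/335] → run C
t=14: vr[C=1024/141 E=2958336/427795 F=2958336/427795 H=2048/335] → run H
t=15: vr[C=1024/141 E=2958336/427795 F=2958336/427795 H=3072/335] → run E
t=16: vr[C=1024/141 F=2958336/427795 H=3072/335] → run F
t=17: vr[C=1024/141 F=4265984/427795 H=3072/335] → run C
t=18: vr[C=4096/423 F=4265984/427795 H=3072/335] → run H
t=19: vr[C=4096/423 F=4265984/427795 H=4096/335] → run C
t=20: vr[C=5120/423 F=4265984/427795 H=4096/335] → run F
t=21: vr[C=5120/423 F=5573632/427795 H=4096/335] → run C
t=22: vr[F=5573632/427795 H=4096/335] → run H
t=23: vr[F=5573632/427795 H=1024/67] → run F
t=24: vr[F=1376256/85559 H=1024/67] → run H
t=25: vr[F=1376256/85559 H=6144/335] → run F
t=26: vr[F=8188928/427795 H=6144/335] → run H
t=27: vr[F=8188928/427795] → run F
t=28: vr[F=9496576/427795] → run F
t=29: (idle)
t=30: (idle)
t=31: (idle)

running at tick 4 = E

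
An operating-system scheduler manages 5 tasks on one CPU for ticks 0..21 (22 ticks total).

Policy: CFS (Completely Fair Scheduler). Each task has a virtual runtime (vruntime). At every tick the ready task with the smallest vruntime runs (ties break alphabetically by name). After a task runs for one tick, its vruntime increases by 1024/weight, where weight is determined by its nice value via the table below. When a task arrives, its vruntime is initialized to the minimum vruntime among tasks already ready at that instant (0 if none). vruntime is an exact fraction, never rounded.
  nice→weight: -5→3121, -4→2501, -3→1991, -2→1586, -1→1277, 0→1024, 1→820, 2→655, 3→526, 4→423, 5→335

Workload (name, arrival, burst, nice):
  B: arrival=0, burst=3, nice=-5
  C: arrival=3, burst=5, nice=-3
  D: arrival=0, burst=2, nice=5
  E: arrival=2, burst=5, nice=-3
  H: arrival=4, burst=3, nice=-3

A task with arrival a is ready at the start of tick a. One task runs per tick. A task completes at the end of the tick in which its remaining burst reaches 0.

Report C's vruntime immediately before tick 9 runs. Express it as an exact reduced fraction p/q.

vruntime(C, start of tick 9) = 8430592/6213911

t=0: vr[B=0 D=0] → run B
t=1: vr[B=1024/3121 D=0] → run D
t=2: vr[B=1024/3121 D=1024/335 E=1024/3121] → run B
t=3: vr[B=2048/3121 C=1024/3121 D=1024/335 E=1024/3121] → run C
t=4: vr[B=2048/3121 C=5234688/6213911 D=1024/335 E=1024/3121 H=1024/3121] → run E
t=5: vr[B=2048/3121 C=5234688/6213911 D=1024/335 E=5234688/6213911 H=1024/3121] → run H
t=6: vr[B=2048/3121 C=5234688/6213911 D=1024/335 E=5234688/6213911 H=5234688/6213911] → run B
t=7: vr[C=5234688/6213911 D=1024/335 E=5234688/6213911 H=5234688/6213911] → run C
t=8: vr[C=8430592/6213911 D=1024/335 E=5234688/6213911 H=5234688/6213911] → run E
t=9: vr[C=8430592/6213911 D=1024/335 E=8430592/6213911 H=5234688/6213911] → run H
t=10: vr[C=8430592/6213911 D=1024/335 E=8430592/6213911 H=8430592/6213911] → run C
t=11: vr[C=11626496/6213911 D=1024/335 E=8430592/6213911 H=8430592/6213911] → run E
t=12: vr[C=11626496/6213911 D=1024/335 E=11626496/6213911 H=8430592/6213911] → run H
t=13: vr[C=11626496/6213911 D=1024/335 E=11626496/6213911] → run C
t=14: vr[C=14822400/6213911 D=1024/335 E=11626496/6213911] → run E
t=15: vr[C=14822400/6213911 D=1024/335 E=14822400/6213911] → run C
t=16: vr[D=1024/335 E=14822400/6213911] → run E
t=17: vr[D=1024/335] → run D
t=18: (idle)
t=19: (idle)
t=20: (idle)
t=21: (idle)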